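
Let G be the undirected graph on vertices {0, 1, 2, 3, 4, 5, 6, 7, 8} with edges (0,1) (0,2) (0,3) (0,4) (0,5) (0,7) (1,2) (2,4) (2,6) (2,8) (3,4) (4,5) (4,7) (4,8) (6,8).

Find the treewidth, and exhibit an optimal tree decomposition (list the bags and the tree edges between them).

The largest bag has 3 vertices, giving width 2; this decomposition certifies tw(G) ≤ 2. On the other hand G contains the 3-clique {0, 1, 2}. A clique must lie in a single bag of any decomposition, so no decomposition can have width below 2. Therefore the treewidth is 2.

Treewidth 2.
One optimal decomposition is:
Bags: B1 = {0, 2, 4}  B2 = {2, 4, 8}  B3 = {0, 3, 4}  B4 = {0, 4, 7}  B5 = {0, 4, 5}  B6 = {0, 1, 2}  B7 = {2, 6, 8}
Tree: B1–B2, B1–B3, B1–B4, B3–B5, B1–B6, B2–B7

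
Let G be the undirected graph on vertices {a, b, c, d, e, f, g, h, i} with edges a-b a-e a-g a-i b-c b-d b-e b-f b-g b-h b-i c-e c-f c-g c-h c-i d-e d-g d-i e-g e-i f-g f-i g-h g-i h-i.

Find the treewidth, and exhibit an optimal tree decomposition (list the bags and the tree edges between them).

Every bag has size at most 5, so the width is 5 − 1 = 4 and tw(G) ≤ 4. On the other hand G contains the 5-clique {b, d, e, g, i}. A clique must lie in a single bag of any decomposition, so no decomposition can have width below 4. Hence tw(G) = 4 exactly.

Treewidth 4.
Bags: B1 = {b, c, f, g, i}  B2 = {b, c, g, h, i}  B3 = {b, c, e, g, i}  B4 = {b, d, e, g, i}  B5 = {a, b, e, g, i}
Tree: B1–B2, B1–B3, B3–B4, B4–B5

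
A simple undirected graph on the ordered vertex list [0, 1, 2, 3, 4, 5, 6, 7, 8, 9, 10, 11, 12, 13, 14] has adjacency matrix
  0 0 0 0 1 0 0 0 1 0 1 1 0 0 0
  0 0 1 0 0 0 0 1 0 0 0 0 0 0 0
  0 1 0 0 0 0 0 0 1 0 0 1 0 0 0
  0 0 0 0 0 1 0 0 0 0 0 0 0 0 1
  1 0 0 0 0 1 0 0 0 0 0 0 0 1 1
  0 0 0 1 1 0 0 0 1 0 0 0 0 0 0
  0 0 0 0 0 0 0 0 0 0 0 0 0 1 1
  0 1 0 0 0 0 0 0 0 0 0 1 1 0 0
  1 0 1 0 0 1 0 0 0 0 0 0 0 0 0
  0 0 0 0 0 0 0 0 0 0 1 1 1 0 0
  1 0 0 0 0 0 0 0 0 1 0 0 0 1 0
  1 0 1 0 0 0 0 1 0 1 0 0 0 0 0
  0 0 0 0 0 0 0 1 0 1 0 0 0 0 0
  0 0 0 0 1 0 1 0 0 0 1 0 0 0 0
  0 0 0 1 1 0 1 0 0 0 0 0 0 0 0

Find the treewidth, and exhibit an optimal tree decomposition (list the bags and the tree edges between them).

Treewidth 3.
Bags: B1 = {3, 5, 6, 14}  B2 = {4, 5, 6, 14}  B3 = {4, 5, 6, 13}  B4 = {4, 5, 8, 13}  B5 = {0, 4, 8, 13}  B6 = {0, 8, 10, 13}  B7 = {0, 2, 8, 10}  B8 = {0, 2, 10, 11}  B9 = {2, 9, 10, 11}  B10 = {1, 2, 9, 11}  B11 = {1, 7, 9, 11}  B12 = {1, 7, 9, 12}
Tree: B1–B2, B2–B3, B3–B4, B4–B5, B5–B6, B6–B7, B7–B8, B8–B9, B9–B10, B10–B11, B11–B12

The largest bag has 4 vertices, giving width 3; this decomposition certifies tw(G) ≤ 3. For the lower bound: the 4 vertex sets {3,6,14}, {5}, {4}, {0,8,10,13} are disjoint, each induces a connected subgraph, and every pair is joined by at least one edge of G. Contracting each set to a single vertex therefore yields K_{4} as a minor, and since treewidth is minor-monotone, tw(G) ≥ tw(K_{4}) = 3. The upper and lower bounds meet at 3, so that is the treewidth.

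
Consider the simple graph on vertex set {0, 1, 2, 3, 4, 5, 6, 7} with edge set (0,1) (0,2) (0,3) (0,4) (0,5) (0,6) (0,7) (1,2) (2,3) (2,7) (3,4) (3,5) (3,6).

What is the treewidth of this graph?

A width-2 tree decomposition is:
Bags: B1 = {0, 3, 6}  B2 = {0, 3, 4}  B3 = {0, 2, 3}  B4 = {0, 1, 2}  B5 = {0, 2, 7}  B6 = {0, 3, 5}
Tree: B1–B2, B2–B3, B3–B4, B4–B5, B1–B6
Every bag has size at most 3, so the width is 3 − 1 = 2 and tw(G) ≤ 2. Conversely, {0, 1, 2} is a clique of size 3, and the vertices of any clique must share a bag in every tree decomposition; so some bag has ≥ 3 vertices and tw(G) ≥ 2. The upper and lower bounds meet at 2, so that is the treewidth.

2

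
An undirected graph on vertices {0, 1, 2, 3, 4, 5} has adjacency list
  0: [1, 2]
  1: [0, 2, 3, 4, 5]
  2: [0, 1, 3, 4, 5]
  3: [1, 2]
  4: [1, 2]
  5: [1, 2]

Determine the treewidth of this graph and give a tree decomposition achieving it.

Every bag has size at most 3, so the width is 3 − 1 = 2 and tw(G) ≤ 2. Conversely, {0, 1, 2} is a clique of size 3, and the vertices of any clique must share a bag in every tree decomposition; so some bag has ≥ 3 vertices and tw(G) ≥ 2. Hence tw(G) = 2 exactly.

Treewidth 2.
Bags: B1 = {1, 2, 3}  B2 = {1, 2, 5}  B3 = {1, 2, 4}  B4 = {0, 1, 2}
Tree: B1–B2, B2–B3, B3–B4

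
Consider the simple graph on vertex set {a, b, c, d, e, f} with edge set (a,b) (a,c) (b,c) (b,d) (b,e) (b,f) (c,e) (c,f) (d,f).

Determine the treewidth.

A width-2 tree decomposition is:
Bags: B1 = {b, c, f}  B2 = {b, c, e}  B3 = {a, b, c}  B4 = {b, d, f}
Tree: B1–B2, B1–B3, B1–B4
The largest bag has 3 vertices, giving width 2; this decomposition certifies tw(G) ≤ 2. Conversely, {b, d, f} is a clique of size 3, and the vertices of any clique must share a bag in every tree decomposition; so some bag has ≥ 3 vertices and tw(G) ≥ 2. Therefore the treewidth is 2.

2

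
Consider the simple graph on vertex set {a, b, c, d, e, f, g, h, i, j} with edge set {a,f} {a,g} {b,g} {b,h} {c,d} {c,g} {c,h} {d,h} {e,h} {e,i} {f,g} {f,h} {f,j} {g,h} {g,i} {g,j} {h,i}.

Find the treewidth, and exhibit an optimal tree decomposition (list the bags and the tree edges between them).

Treewidth 2.
One optimal decomposition is:
Bags: B1 = {g, h, i}  B2 = {c, g, h}  B3 = {b, g, h}  B4 = {f, g, h}  B5 = {c, d, h}  B6 = {e, h, i}  B7 = {f, g, j}  B8 = {a, f, g}
Tree: B1–B2, B1–B3, B1–B4, B2–B5, B1–B6, B4–B7, B7–B8

The largest bag has 3 vertices, giving width 2; this decomposition certifies tw(G) ≤ 2. Conversely, {c, d, h} is a clique of size 3, and the vertices of any clique must share a bag in every tree decomposition; so some bag has ≥ 3 vertices and tw(G) ≥ 2. Combining the bounds, tw(G) = 2.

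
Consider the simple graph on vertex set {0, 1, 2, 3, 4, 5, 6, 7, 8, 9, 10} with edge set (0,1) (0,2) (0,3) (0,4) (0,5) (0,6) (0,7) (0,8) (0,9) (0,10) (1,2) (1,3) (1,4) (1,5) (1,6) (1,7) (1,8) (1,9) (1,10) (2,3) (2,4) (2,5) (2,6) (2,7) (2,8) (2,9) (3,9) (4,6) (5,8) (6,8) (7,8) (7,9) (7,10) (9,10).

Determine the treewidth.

A width-4 tree decomposition is:
Bags: B1 = {0, 1, 2, 7, 8}  B2 = {0, 1, 2, 5, 8}  B3 = {0, 1, 2, 6, 8}  B4 = {0, 1, 2, 7, 9}  B5 = {0, 1, 2, 4, 6}  B6 = {0, 1, 7, 9, 10}  B7 = {0, 1, 2, 3, 9}
Tree: B1–B2, B1–B3, B1–B4, B3–B5, B4–B6, B4–B7
Each bag holds 5 vertices, so the decomposition has width 4, which upper-bounds the treewidth. Conversely, {0, 1, 2, 5, 8} is a clique of size 5, and the vertices of any clique must share a bag in every tree decomposition; so some bag has ≥ 5 vertices and tw(G) ≥ 4. Therefore the treewidth is 4.

4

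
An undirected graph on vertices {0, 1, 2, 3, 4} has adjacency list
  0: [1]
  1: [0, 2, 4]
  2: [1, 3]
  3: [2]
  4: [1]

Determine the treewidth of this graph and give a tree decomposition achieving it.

Treewidth 1.
Bags: B1 = {1, 2}  B2 = {1, 4}  B3 = {2, 3}  B4 = {0, 1}
Tree: B1–B2, B1–B3, B2–B4

Each bag holds 2 vertices, so the decomposition has width 1, which upper-bounds the treewidth. Since G has at least one edge (e.g. 2–1), it is not an edgeless graph, so tw(G) ≥ 1. Combining the bounds, tw(G) = 1.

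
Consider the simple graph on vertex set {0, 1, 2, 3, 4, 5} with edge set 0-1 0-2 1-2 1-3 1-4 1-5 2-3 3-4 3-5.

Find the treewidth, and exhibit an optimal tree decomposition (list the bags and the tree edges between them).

The largest bag has 3 vertices, giving width 2; this decomposition certifies tw(G) ≤ 2. On the other hand G contains the 3-clique {0, 1, 2}. A clique must lie in a single bag of any decomposition, so no decomposition can have width below 2. Therefore the treewidth is 2.

Treewidth 2.
One such decomposition:
Bags: B1 = {1, 3, 5}  B2 = {1, 2, 3}  B3 = {0, 1, 2}  B4 = {1, 3, 4}
Tree: B1–B2, B2–B3, B2–B4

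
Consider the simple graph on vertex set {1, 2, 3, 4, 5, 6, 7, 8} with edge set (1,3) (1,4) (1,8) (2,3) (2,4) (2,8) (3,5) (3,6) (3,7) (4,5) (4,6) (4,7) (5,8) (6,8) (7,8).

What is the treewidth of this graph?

3

A width-3 tree decomposition is:
Bags: B1 = {1, 3, 4, 8}  B2 = {3, 4, 6, 8}  B3 = {3, 4, 5, 8}  B4 = {3, 4, 7, 8}  B5 = {2, 3, 4, 8}
Tree: B1–B2, B2–B3, B3–B4, B4–B5
Each bag holds 4 vertices, so the decomposition has width 3, which upper-bounds the treewidth. For the lower bound: the 4 vertex sets {1,3}, {4,6}, {8}, {5} are disjoint, each induces a connected subgraph, and every pair is joined by at least one edge of G. Contracting each set to a single vertex therefore yields K_{4} as a minor, and since treewidth is minor-monotone, tw(G) ≥ tw(K_{4}) = 3. Hence tw(G) = 3 exactly.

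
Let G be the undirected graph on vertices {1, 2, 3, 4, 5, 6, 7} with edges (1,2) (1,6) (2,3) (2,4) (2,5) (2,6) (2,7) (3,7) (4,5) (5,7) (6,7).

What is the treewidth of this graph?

2

A width-2 tree decomposition is:
Bags: B1 = {2, 4, 5}  B2 = {2, 5, 7}  B3 = {2, 6, 7}  B4 = {2, 3, 7}  B5 = {1, 2, 6}
Tree: B1–B2, B2–B3, B2–B4, B3–B5
The largest bag has 3 vertices, giving width 2; this decomposition certifies tw(G) ≤ 2. On the other hand G contains the 3-clique {1, 2, 6}. A clique must lie in a single bag of any decomposition, so no decomposition can have width below 2. The upper and lower bounds meet at 2, so that is the treewidth.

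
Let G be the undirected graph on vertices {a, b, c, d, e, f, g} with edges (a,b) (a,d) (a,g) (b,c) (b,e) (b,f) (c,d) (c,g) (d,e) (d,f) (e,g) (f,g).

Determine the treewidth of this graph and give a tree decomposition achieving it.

Every bag has size at most 4, so the width is 4 − 1 = 3 and tw(G) ≤ 3. For the lower bound: the 4 vertex sets {e,g}, {c,d}, {b}, {a} are disjoint, each induces a connected subgraph, and every pair is joined by at least one edge of G. Contracting each set to a single vertex therefore yields K_{4} as a minor, and since treewidth is minor-monotone, tw(G) ≥ tw(K_{4}) = 3. Combining the bounds, tw(G) = 3.

Treewidth 3.
Bags: B1 = {b, d, e, g}  B2 = {b, c, d, g}  B3 = {a, b, d, g}  B4 = {b, d, f, g}
Tree: B1–B2, B2–B3, B3–B4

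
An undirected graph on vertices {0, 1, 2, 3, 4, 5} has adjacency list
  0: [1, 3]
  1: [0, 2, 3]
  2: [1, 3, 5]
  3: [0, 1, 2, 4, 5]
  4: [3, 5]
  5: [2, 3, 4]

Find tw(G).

2

A width-2 tree decomposition is:
Bags: B1 = {3, 4, 5}  B2 = {2, 3, 5}  B3 = {1, 2, 3}  B4 = {0, 1, 3}
Tree: B1–B2, B2–B3, B3–B4
The largest bag has 3 vertices, giving width 2; this decomposition certifies tw(G) ≤ 2. On the other hand G contains the 3-clique {0, 1, 3}. A clique must lie in a single bag of any decomposition, so no decomposition can have width below 2. Hence tw(G) = 2 exactly.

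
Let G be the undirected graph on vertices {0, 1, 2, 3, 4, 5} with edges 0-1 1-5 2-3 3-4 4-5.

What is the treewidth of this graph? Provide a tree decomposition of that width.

Every bag has size at most 2, so the width is 2 − 1 = 1 and tw(G) ≤ 1. G has an edge, so its treewidth is at least 1. Therefore the treewidth is 1.

Treewidth 1.
Bags: B1 = {2, 3}  B2 = {3, 4}  B3 = {4, 5}  B4 = {1, 5}  B5 = {0, 1}
Tree: B1–B2, B2–B3, B3–B4, B4–B5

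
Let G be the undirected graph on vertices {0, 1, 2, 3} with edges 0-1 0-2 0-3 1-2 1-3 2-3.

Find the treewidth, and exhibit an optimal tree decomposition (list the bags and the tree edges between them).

A single bag containing all 4 vertices is trivially a valid decomposition of width 3. Conversely, {0, 1, 2, 3} is a clique of size 4, and the vertices of any clique must share a bag in every tree decomposition; so some bag has ≥ 4 vertices and tw(G) ≥ 3. Hence tw(G) = 3 exactly.

Treewidth 3.
One such decomposition:
Bags: B1 = {0, 1, 2, 3}
Tree: (single bag)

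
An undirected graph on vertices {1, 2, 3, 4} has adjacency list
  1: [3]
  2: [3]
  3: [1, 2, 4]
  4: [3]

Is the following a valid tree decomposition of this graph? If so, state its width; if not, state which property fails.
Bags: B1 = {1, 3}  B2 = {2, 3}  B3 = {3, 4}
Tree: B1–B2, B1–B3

Every vertex of G appears in some bag (union = {1, 2, 3, 4}); every edge is covered by a bag; and for each vertex v the set of bags containing v is connected in the bag tree. The decomposition is therefore valid. The largest bag has 2 vertices, so the width is 1.

Yes; width 1.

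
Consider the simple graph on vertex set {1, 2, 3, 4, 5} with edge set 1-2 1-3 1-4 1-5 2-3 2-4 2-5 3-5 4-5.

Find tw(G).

A width-3 tree decomposition is:
Bags: B1 = {1, 2, 4, 5}  B2 = {1, 2, 3, 5}
Tree: B1–B2
Each bag holds 4 vertices, so the decomposition has width 3, which upper-bounds the treewidth. Conversely, {1, 2, 3, 5} is a clique of size 4, and the vertices of any clique must share a bag in every tree decomposition; so some bag has ≥ 4 vertices and tw(G) ≥ 3. The upper and lower bounds meet at 3, so that is the treewidth.

3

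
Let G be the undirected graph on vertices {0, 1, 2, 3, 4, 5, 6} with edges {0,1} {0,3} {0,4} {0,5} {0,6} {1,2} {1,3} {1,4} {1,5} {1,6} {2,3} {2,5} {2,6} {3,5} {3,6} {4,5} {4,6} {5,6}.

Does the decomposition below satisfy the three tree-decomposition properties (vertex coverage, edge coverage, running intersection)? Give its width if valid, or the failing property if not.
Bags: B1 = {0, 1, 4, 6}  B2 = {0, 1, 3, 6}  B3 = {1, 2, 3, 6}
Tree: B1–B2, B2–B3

A tree decomposition must satisfy three properties: every vertex lies in some bag; for every edge, both endpoints lie together in some bag; and for every vertex, the bags containing it form a connected subtree. Here vertex 5 appears in no bag, so the decomposition is invalid.

No — vertex 5 appears in no bag.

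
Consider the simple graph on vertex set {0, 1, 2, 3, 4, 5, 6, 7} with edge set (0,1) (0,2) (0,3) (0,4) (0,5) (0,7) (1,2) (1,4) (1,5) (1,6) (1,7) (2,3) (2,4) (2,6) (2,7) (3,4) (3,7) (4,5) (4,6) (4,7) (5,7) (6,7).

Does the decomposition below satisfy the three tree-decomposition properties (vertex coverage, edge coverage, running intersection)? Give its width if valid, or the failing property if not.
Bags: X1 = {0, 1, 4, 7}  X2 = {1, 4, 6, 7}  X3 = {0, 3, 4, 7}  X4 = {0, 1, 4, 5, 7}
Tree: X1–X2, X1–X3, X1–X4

A tree decomposition must satisfy three properties: every vertex lies in some bag; for every edge, both endpoints lie together in some bag; and for every vertex, the bags containing it form a connected subtree. Here vertex 2 appears in no bag, so the decomposition is invalid.

No — vertex 2 appears in no bag.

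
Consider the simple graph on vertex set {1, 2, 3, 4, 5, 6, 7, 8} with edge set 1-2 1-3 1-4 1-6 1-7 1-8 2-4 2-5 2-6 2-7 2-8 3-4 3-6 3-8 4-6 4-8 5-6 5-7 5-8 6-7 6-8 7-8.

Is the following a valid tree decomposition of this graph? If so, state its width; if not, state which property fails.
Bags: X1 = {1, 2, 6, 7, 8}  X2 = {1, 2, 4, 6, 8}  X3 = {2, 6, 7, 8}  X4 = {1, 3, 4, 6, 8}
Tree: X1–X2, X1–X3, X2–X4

A tree decomposition must satisfy three properties: every vertex lies in some bag; for every edge, both endpoints lie together in some bag; and for every vertex, the bags containing it form a connected subtree. Here vertex 5 appears in no bag, so the decomposition is invalid.

No — vertex 5 appears in no bag.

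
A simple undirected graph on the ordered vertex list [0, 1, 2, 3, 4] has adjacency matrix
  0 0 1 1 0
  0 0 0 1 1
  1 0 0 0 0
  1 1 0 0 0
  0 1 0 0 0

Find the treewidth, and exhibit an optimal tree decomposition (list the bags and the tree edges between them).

Treewidth 1.
One optimal decomposition is:
Bags: B1 = {0, 2}  B2 = {0, 3}  B3 = {1, 3}  B4 = {1, 4}
Tree: B1–B2, B2–B3, B3–B4

The largest bag has 2 vertices, giving width 1; this decomposition certifies tw(G) ≤ 1. Since G has at least one edge (e.g. 2–0), it is not an edgeless graph, so tw(G) ≥ 1. Combining the bounds, tw(G) = 1.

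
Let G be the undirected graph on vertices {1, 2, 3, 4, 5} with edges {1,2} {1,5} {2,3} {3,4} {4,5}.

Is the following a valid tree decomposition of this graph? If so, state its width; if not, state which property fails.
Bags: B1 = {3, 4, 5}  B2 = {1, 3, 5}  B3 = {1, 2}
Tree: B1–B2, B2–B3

A tree decomposition must satisfy three properties: every vertex lies in some bag; for every edge, both endpoints lie together in some bag; and for every vertex, the bags containing it form a connected subtree. Here edge (3,2) lies in no bag, so the decomposition is invalid.

No — edge (3,2) lies in no bag.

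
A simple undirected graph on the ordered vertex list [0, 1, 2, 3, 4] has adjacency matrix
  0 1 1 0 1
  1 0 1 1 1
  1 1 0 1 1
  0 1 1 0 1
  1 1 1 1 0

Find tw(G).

A width-3 tree decomposition is:
Bags: B1 = {1, 2, 3, 4}  B2 = {0, 1, 2, 4}
Tree: B1–B2
Each bag holds 4 vertices, so the decomposition has width 3, which upper-bounds the treewidth. For the lower bound, the 4 vertices {0, 1, 2, 4} are pairwise adjacent, and any tree decomposition puts a clique entirely inside one bag — forcing width ≥ 3. Hence tw(G) = 3 exactly.

3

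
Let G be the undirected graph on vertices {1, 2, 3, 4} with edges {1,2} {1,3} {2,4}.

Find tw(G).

1

A width-1 tree decomposition is:
Bags: B1 = {1, 3}  B2 = {1, 2}  B3 = {2, 4}
Tree: B1–B2, B2–B3
Each bag holds 2 vertices, so the decomposition has width 1, which upper-bounds the treewidth. G has an edge, so its treewidth is at least 1. The upper and lower bounds meet at 1, so that is the treewidth.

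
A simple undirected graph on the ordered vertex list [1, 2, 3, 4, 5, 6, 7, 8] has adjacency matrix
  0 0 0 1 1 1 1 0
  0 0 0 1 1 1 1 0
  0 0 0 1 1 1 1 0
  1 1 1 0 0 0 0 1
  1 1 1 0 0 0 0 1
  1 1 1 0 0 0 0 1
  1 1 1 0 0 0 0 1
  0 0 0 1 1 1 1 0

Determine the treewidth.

4

A width-4 tree decomposition is:
Bags: B1 = {1, 2, 3, 6, 8}  B2 = {1, 2, 3, 4, 8}  B3 = {1, 2, 3, 7, 8}  B4 = {1, 2, 3, 5, 8}
Tree: B1–B2, B2–B3, B3–B4
The largest bag has 5 vertices, giving width 4; this decomposition certifies tw(G) ≤ 4. For the lower bound: the 5 vertex sets {1,6}, {4,8}, {3,7}, {2}, {5} are disjoint, each induces a connected subgraph, and every pair is joined by at least one edge of G. Contracting each set to a single vertex therefore yields K_{5} as a minor, and since treewidth is minor-monotone, tw(G) ≥ tw(K_{5}) = 4. The upper and lower bounds meet at 4, so that is the treewidth.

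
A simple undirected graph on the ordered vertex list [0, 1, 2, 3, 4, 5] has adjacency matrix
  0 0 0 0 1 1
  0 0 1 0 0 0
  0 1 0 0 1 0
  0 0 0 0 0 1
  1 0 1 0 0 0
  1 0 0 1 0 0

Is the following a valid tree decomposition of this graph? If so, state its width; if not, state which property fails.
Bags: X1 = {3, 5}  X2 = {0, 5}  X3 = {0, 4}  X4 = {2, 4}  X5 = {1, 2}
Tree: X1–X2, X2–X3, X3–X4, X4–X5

Yes; width 1.

Every vertex of G appears in some bag (union = {0, 1, 2, 3, 4, 5}); every edge is covered by a bag; and for each vertex v the set of bags containing v is connected in the bag tree. The decomposition is therefore valid. The largest bag has 2 vertices, so the width is 1.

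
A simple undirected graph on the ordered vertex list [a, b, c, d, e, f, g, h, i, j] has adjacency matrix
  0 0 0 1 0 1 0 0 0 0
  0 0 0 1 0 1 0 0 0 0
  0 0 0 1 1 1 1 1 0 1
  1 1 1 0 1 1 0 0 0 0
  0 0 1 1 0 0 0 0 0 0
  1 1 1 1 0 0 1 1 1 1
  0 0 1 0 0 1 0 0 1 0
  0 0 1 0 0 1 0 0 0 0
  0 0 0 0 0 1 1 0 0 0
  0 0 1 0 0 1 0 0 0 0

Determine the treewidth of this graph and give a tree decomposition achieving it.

Every bag has size at most 3, so the width is 3 − 1 = 2 and tw(G) ≤ 2. On the other hand G contains the 3-clique {c, d, e}. A clique must lie in a single bag of any decomposition, so no decomposition can have width below 2. Combining the bounds, tw(G) = 2.

Treewidth 2.
One optimal decomposition is:
Bags: B1 = {c, d, e}  B2 = {c, d, f}  B3 = {b, d, f}  B4 = {c, f, g}  B5 = {c, f, j}  B6 = {c, f, h}  B7 = {a, d, f}  B8 = {f, g, i}
Tree: B1–B2, B2–B3, B2–B4, B2–B5, B4–B6, B3–B7, B4–B8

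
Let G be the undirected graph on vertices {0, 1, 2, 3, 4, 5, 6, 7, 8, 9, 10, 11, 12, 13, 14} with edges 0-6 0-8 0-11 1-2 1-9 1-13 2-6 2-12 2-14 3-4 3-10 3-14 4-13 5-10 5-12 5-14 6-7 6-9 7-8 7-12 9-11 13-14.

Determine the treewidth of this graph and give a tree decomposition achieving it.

The largest bag has 4 vertices, giving width 3; this decomposition certifies tw(G) ≤ 3. For the lower bound: the 4 vertex sets {3,4,10}, {13}, {14}, {1,2,5,12} are disjoint, each induces a connected subgraph, and every pair is joined by at least one edge of G. Contracting each set to a single vertex therefore yields K_{4} as a minor, and since treewidth is minor-monotone, tw(G) ≥ tw(K_{4}) = 3. Hence tw(G) = 3 exactly.

Treewidth 3.
One optimal decomposition is:
Bags: B1 = {3, 4, 10, 13}  B2 = {3, 10, 13, 14}  B3 = {5, 10, 13, 14}  B4 = {1, 5, 13, 14}  B5 = {1, 2, 5, 14}  B6 = {1, 2, 5, 12}  B7 = {1, 2, 9, 12}  B8 = {2, 6, 9, 12}  B9 = {6, 7, 9, 12}  B10 = {6, 7, 9, 11}  B11 = {0, 6, 7, 11}  B12 = {0, 7, 8, 11}
Tree: B1–B2, B2–B3, B3–B4, B4–B5, B5–B6, B6–B7, B7–B8, B8–B9, B9–B10, B10–B11, B11–B12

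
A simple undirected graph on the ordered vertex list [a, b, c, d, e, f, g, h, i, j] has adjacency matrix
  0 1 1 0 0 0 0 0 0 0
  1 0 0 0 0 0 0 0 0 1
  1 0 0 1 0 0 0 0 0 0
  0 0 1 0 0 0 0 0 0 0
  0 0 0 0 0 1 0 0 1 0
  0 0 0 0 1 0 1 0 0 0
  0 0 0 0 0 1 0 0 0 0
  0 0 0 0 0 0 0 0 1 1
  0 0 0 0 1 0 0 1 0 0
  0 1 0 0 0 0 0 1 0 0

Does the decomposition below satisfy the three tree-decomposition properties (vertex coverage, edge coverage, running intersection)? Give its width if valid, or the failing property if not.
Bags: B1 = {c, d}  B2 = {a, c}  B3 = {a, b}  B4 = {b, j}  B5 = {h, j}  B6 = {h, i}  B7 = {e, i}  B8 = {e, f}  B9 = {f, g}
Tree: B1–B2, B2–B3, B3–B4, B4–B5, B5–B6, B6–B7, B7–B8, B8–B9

Yes; width 1.

Every vertex of G appears in some bag (union = {a, b, c, d, e, f, g, h, i, j}); every edge is covered by a bag; and for each vertex v the set of bags containing v is connected in the bag tree. The decomposition is therefore valid. The largest bag has 2 vertices, so the width is 1.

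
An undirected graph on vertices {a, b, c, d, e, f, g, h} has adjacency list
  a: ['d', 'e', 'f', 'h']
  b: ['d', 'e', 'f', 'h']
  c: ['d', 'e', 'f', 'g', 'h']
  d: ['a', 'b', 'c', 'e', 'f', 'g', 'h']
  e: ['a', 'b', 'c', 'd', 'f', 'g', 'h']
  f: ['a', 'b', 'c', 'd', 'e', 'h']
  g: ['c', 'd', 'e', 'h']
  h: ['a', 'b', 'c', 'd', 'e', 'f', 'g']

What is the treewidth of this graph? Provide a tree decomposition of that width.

The largest bag has 5 vertices, giving width 4; this decomposition certifies tw(G) ≤ 4. Conversely, {c, d, e, g, h} is a clique of size 5, and the vertices of any clique must share a bag in every tree decomposition; so some bag has ≥ 5 vertices and tw(G) ≥ 4. The upper and lower bounds meet at 4, so that is the treewidth.

Treewidth 4.
Bags: B1 = {b, d, e, f, h}  B2 = {c, d, e, f, h}  B3 = {c, d, e, g, h}  B4 = {a, d, e, f, h}
Tree: B1–B2, B2–B3, B1–B4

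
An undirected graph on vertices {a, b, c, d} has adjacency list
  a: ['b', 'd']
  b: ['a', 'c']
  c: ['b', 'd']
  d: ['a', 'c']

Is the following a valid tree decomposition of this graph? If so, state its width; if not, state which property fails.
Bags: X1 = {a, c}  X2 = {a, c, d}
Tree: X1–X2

No — vertex b appears in no bag.

A tree decomposition must satisfy three properties: every vertex lies in some bag; for every edge, both endpoints lie together in some bag; and for every vertex, the bags containing it form a connected subtree. Here vertex b appears in no bag, so the decomposition is invalid.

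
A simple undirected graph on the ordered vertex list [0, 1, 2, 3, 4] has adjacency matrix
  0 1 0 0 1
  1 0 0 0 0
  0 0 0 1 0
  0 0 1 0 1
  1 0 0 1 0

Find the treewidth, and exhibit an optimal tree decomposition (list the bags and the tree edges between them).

Every bag has size at most 2, so the width is 2 − 1 = 1 and tw(G) ≤ 1. Since G has at least one edge (e.g. 0–1), it is not an edgeless graph, so tw(G) ≥ 1. Hence tw(G) = 1 exactly.

Treewidth 1.
Bags: B1 = {0, 1}  B2 = {0, 4}  B3 = {3, 4}  B4 = {2, 3}
Tree: B1–B2, B2–B3, B3–B4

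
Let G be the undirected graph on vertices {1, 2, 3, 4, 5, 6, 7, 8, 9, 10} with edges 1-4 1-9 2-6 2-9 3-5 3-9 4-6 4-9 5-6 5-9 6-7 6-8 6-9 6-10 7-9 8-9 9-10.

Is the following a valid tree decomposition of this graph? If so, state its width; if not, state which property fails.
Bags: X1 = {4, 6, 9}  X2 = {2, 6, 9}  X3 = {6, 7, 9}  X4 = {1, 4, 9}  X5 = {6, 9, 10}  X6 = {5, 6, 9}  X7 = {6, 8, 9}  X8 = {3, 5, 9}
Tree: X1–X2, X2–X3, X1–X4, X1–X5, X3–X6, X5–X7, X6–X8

Vertex coverage: the bags together contain {1, 2, 3, 4, 5, 6, 7, 8, 9, 10}, the full vertex set. Edge coverage: each edge of G has both endpoints in at least one bag. Running intersection: for every vertex, the bags containing it form a connected subtree. All three properties hold, so this is a valid tree decomposition of width max|bag| − 1 = 2, and hence tw(G) ≤ 2.

Yes; width 2.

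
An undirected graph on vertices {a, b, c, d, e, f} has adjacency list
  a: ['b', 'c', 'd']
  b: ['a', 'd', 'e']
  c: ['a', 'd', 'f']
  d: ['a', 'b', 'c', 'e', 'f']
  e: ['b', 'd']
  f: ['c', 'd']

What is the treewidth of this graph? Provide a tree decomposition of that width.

The largest bag has 3 vertices, giving width 2; this decomposition certifies tw(G) ≤ 2. For the lower bound, the 3 vertices {c, d, f} are pairwise adjacent, and any tree decomposition puts a clique entirely inside one bag — forcing width ≥ 2. The upper and lower bounds meet at 2, so that is the treewidth.

Treewidth 2.
Bags: B1 = {a, b, d}  B2 = {a, c, d}  B3 = {b, d, e}  B4 = {c, d, f}
Tree: B1–B2, B1–B3, B2–B4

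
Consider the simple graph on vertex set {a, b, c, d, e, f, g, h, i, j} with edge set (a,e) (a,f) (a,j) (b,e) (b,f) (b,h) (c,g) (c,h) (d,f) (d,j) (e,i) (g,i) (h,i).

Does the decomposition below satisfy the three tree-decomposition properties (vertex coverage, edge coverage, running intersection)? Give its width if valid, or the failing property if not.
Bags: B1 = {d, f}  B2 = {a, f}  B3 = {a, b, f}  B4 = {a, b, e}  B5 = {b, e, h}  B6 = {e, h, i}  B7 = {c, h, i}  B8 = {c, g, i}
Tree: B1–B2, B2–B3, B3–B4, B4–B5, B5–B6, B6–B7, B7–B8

A tree decomposition must satisfy three properties: every vertex lies in some bag; for every edge, both endpoints lie together in some bag; and for every vertex, the bags containing it form a connected subtree. Here vertex j appears in no bag, so the decomposition is invalid.

No — vertex j appears in no bag.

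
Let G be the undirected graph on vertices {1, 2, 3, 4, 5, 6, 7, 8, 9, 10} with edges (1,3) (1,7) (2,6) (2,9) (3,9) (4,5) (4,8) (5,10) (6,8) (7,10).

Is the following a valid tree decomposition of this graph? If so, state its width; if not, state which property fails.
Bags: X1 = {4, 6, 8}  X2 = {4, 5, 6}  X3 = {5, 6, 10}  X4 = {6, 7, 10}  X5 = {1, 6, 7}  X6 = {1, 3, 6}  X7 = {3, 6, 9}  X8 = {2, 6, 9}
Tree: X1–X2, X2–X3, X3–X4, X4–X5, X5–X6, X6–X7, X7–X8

Every vertex of G appears in some bag (union = {1, 2, 3, 4, 5, 6, 7, 8, 9, 10}); every edge is covered by a bag; and for each vertex v the set of bags containing v is connected in the bag tree. The decomposition is therefore valid. The largest bag has 3 vertices, so the width is 2.

Yes; width 2.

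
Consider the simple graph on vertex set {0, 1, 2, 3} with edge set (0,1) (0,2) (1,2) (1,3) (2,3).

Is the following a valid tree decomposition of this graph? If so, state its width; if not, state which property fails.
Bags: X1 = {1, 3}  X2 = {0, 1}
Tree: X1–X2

No — vertex 2 appears in no bag.

A tree decomposition must satisfy three properties: every vertex lies in some bag; for every edge, both endpoints lie together in some bag; and for every vertex, the bags containing it form a connected subtree. Here vertex 2 appears in no bag, so the decomposition is invalid.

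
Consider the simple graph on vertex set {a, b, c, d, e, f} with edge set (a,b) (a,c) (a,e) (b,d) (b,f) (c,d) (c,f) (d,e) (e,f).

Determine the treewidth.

A width-3 tree decomposition is:
Bags: B1 = {a, d, e, f}  B2 = {a, b, d, f}  B3 = {a, c, d, f}
Tree: B1–B2, B2–B3
Every bag has size at most 4, so the width is 4 − 1 = 3 and tw(G) ≤ 3. For the lower bound: the 4 vertex sets {a,e}, {b,d}, {f}, {c} are disjoint, each induces a connected subgraph, and every pair is joined by at least one edge of G. Contracting each set to a single vertex therefore yields K_{4} as a minor, and since treewidth is minor-monotone, tw(G) ≥ tw(K_{4}) = 3. The upper and lower bounds meet at 3, so that is the treewidth.

3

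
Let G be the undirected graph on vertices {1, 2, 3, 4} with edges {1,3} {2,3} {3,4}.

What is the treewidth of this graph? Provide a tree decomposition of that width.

The largest bag has 2 vertices, giving width 1; this decomposition certifies tw(G) ≤ 1. Any graph with an edge has treewidth ≥ 1, and G has the edge 3–2. Combining the bounds, tw(G) = 1.

Treewidth 1.
Bags: B1 = {2, 3}  B2 = {1, 3}  B3 = {3, 4}
Tree: B1–B2, B2–B3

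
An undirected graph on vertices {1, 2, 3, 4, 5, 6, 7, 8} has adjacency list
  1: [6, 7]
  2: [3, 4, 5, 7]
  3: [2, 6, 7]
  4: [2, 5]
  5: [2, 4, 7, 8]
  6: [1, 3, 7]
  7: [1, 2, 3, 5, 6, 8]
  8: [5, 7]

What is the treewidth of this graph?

A width-2 tree decomposition is:
Bags: B1 = {3, 6, 7}  B2 = {1, 6, 7}  B3 = {2, 3, 7}  B4 = {2, 5, 7}  B5 = {2, 4, 5}  B6 = {5, 7, 8}
Tree: B1–B2, B1–B3, B3–B4, B4–B5, B4–B6
The largest bag has 3 vertices, giving width 2; this decomposition certifies tw(G) ≤ 2. Conversely, {2, 4, 5} is a clique of size 3, and the vertices of any clique must share a bag in every tree decomposition; so some bag has ≥ 3 vertices and tw(G) ≥ 2. The upper and lower bounds meet at 2, so that is the treewidth.

2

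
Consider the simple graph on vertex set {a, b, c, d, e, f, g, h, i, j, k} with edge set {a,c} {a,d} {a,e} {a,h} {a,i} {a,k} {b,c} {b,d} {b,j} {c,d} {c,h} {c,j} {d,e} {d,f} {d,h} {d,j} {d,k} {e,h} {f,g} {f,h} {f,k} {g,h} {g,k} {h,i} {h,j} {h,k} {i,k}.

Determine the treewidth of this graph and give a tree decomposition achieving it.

Treewidth 3.
Bags: B1 = {f, g, h, k}  B2 = {d, f, h, k}  B3 = {a, d, h, k}  B4 = {a, h, i, k}  B5 = {a, c, d, h}  B6 = {c, d, h, j}  B7 = {a, d, e, h}  B8 = {b, c, d, j}
Tree: B1–B2, B2–B3, B3–B4, B3–B5, B5–B6, B3–B7, B6–B8

Each bag holds 4 vertices, so the decomposition has width 3, which upper-bounds the treewidth. For the lower bound, the 4 vertices {a, d, e, h} are pairwise adjacent, and any tree decomposition puts a clique entirely inside one bag — forcing width ≥ 3. Therefore the treewidth is 3.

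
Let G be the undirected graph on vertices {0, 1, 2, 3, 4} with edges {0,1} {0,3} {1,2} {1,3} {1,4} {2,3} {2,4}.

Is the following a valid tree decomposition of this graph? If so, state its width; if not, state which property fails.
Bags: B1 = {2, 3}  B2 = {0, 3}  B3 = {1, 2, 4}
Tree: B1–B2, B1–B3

A tree decomposition must satisfy three properties: every vertex lies in some bag; for every edge, both endpoints lie together in some bag; and for every vertex, the bags containing it form a connected subtree. Here edge (1,3) lies in no bag, so the decomposition is invalid.

No — edge (1,3) lies in no bag.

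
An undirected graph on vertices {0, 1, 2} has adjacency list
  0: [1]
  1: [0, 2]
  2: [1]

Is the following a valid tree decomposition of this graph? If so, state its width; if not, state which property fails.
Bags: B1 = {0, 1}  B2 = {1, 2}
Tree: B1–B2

Every vertex of G appears in some bag (union = {0, 1, 2}); every edge is covered by a bag; and for each vertex v the set of bags containing v is connected in the bag tree. The decomposition is therefore valid. The largest bag has 2 vertices, so the width is 1.

Yes; width 1.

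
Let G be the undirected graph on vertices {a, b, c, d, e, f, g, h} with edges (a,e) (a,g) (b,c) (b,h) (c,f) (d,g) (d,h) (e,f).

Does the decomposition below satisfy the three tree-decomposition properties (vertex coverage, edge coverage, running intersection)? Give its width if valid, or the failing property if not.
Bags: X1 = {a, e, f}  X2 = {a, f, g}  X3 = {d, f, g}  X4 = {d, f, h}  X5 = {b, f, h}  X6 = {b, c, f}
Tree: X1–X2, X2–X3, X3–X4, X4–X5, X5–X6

Vertex coverage: the bags together contain {a, b, c, d, e, f, g, h}, the full vertex set. Edge coverage: each edge of G has both endpoints in at least one bag. Running intersection: for every vertex, the bags containing it form a connected subtree. All three properties hold, so this is a valid tree decomposition of width max|bag| − 1 = 2, and hence tw(G) ≤ 2.

Yes; width 2.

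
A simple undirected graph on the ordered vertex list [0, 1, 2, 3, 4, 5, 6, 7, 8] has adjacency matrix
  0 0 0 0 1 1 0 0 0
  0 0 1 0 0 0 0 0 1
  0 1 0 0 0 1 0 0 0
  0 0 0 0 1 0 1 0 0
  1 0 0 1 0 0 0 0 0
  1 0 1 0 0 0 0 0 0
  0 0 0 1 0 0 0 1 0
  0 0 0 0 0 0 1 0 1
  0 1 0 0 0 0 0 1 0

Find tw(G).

A width-2 tree decomposition is:
Bags: B1 = {0, 3, 4}  B2 = {0, 3, 6}  B3 = {0, 6, 7}  B4 = {0, 7, 8}  B5 = {0, 1, 8}  B6 = {0, 1, 2}  B7 = {0, 2, 5}
Tree: B1–B2, B2–B3, B3–B4, B4–B5, B5–B6, B6–B7
Every bag has size at most 3, so the width is 3 − 1 = 2 and tw(G) ≤ 2. The edges 0–4–3–6–7–8–1–2–5–0 form a cycle, so G is not a tree and its treewidth is at least 2. The upper and lower bounds meet at 2, so that is the treewidth.

2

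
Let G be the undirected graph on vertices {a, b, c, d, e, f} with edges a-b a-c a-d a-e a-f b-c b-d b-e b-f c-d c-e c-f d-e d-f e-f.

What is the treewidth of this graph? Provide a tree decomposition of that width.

Treewidth 5.
One such decomposition:
Bags: B1 = {a, b, c, d, e, f}
Tree: (single bag)

With just one bag of size 6, the width is 6 − 1 = 5, so tw(G) ≤ 5. For the lower bound, the 6 vertices {a, b, c, d, e, f} are pairwise adjacent, and any tree decomposition puts a clique entirely inside one bag — forcing width ≥ 5. The upper and lower bounds meet at 5, so that is the treewidth.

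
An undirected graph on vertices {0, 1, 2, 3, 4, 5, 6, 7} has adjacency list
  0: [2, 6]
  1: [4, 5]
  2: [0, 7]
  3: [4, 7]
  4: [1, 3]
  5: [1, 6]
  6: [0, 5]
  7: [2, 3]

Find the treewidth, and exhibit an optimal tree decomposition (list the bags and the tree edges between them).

Treewidth 2.
One such decomposition:
Bags: B1 = {1, 5, 6}  B2 = {1, 4, 6}  B3 = {3, 4, 6}  B4 = {3, 6, 7}  B5 = {2, 6, 7}  B6 = {0, 2, 6}
Tree: B1–B2, B2–B3, B3–B4, B4–B5, B5–B6

The largest bag has 3 vertices, giving width 2; this decomposition certifies tw(G) ≤ 2. Since 6–5–1–4–3–7–2–0–6 is a cycle in G, G is not acyclic. Forests are exactly the graphs of treewidth ≤ 1, so tw(G) ≥ 2. Combining the bounds, tw(G) = 2.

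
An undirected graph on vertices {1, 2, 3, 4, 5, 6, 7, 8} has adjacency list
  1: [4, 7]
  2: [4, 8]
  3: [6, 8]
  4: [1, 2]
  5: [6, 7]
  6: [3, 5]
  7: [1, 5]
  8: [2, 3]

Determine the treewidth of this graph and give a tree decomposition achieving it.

Every bag has size at most 3, so the width is 3 − 1 = 2 and tw(G) ≤ 2. For the lower bound, G contains the cycle 5–6–3–8–2–4–1–7–5, so G is not a forest; only forests have treewidth ≤ 1, hence tw(G) ≥ 2. Hence tw(G) = 2 exactly.

Treewidth 2.
One such decomposition:
Bags: B1 = {3, 5, 6}  B2 = {3, 5, 8}  B3 = {2, 5, 8}  B4 = {2, 4, 5}  B5 = {1, 4, 5}  B6 = {1, 5, 7}
Tree: B1–B2, B2–B3, B3–B4, B4–B5, B5–B6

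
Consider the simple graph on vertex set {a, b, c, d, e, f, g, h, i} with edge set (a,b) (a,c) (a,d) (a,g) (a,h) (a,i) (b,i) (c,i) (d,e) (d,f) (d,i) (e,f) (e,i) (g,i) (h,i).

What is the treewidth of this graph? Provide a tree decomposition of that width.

The largest bag has 3 vertices, giving width 2; this decomposition certifies tw(G) ≤ 2. For the lower bound, the 3 vertices {d, e, f} are pairwise adjacent, and any tree decomposition puts a clique entirely inside one bag — forcing width ≥ 2. The upper and lower bounds meet at 2, so that is the treewidth.

Treewidth 2.
One optimal decomposition is:
Bags: B1 = {a, g, i}  B2 = {a, d, i}  B3 = {d, e, i}  B4 = {a, b, i}  B5 = {a, h, i}  B6 = {d, e, f}  B7 = {a, c, i}
Tree: B1–B2, B2–B3, B2–B4, B1–B5, B3–B6, B5–B7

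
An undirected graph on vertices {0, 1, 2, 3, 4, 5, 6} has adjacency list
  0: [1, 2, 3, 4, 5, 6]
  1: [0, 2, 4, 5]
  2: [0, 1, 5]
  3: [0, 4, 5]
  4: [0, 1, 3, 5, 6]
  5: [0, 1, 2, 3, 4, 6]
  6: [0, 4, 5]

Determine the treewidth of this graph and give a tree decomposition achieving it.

Treewidth 3.
Bags: B1 = {0, 1, 2, 5}  B2 = {0, 1, 4, 5}  B3 = {0, 4, 5, 6}  B4 = {0, 3, 4, 5}
Tree: B1–B2, B2–B3, B3–B4

Every bag has size at most 4, so the width is 4 − 1 = 3 and tw(G) ≤ 3. For the lower bound, the 4 vertices {0, 1, 2, 5} are pairwise adjacent, and any tree decomposition puts a clique entirely inside one bag — forcing width ≥ 3. Therefore the treewidth is 3.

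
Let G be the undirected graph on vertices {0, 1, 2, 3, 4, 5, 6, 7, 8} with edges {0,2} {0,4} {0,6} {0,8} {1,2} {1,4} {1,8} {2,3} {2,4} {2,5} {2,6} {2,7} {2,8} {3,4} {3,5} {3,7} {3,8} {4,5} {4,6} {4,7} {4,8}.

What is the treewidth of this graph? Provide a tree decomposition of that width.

Every bag has size at most 4, so the width is 4 − 1 = 3 and tw(G) ≤ 3. Conversely, {0, 2, 4, 8} is a clique of size 4, and the vertices of any clique must share a bag in every tree decomposition; so some bag has ≥ 4 vertices and tw(G) ≥ 3. Therefore the treewidth is 3.

Treewidth 3.
One optimal decomposition is:
Bags: B1 = {2, 3, 4, 8}  B2 = {1, 2, 4, 8}  B3 = {2, 3, 4, 5}  B4 = {2, 3, 4, 7}  B5 = {0, 2, 4, 8}  B6 = {0, 2, 4, 6}
Tree: B1–B2, B1–B3, B3–B4, B1–B5, B5–B6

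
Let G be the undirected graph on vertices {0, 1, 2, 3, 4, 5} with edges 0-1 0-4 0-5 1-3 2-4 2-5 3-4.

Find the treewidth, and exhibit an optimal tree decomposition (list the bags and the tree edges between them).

Each bag holds 3 vertices, so the decomposition has width 2, which upper-bounds the treewidth. Since 3–1–0–4–3 is a cycle in G, G is not acyclic. Forests are exactly the graphs of treewidth ≤ 1, so tw(G) ≥ 2. The upper and lower bounds meet at 2, so that is the treewidth.

Treewidth 2.
One optimal decomposition is:
Bags: B1 = {1, 3, 4}  B2 = {0, 1, 4}  B3 = {0, 2, 4}  B4 = {0, 2, 5}
Tree: B1–B2, B2–B3, B3–B4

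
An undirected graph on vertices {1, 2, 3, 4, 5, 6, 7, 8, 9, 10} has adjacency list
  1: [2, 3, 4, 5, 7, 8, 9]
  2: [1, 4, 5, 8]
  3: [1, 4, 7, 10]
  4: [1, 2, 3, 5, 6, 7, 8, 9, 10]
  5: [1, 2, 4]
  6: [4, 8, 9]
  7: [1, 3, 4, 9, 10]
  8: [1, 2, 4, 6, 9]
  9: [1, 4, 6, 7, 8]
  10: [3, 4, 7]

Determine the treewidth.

A width-3 tree decomposition is:
Bags: B1 = {1, 2, 4, 8}  B2 = {1, 4, 8, 9}  B3 = {1, 4, 7, 9}  B4 = {1, 2, 4, 5}  B5 = {1, 3, 4, 7}  B6 = {4, 6, 8, 9}  B7 = {3, 4, 7, 10}
Tree: B1–B2, B2–B3, B1–B4, B3–B5, B2–B6, B5–B7
Every bag has size at most 4, so the width is 4 − 1 = 3 and tw(G) ≤ 3. On the other hand G contains the 4-clique {1, 4, 8, 9}. A clique must lie in a single bag of any decomposition, so no decomposition can have width below 3. Combining the bounds, tw(G) = 3.

3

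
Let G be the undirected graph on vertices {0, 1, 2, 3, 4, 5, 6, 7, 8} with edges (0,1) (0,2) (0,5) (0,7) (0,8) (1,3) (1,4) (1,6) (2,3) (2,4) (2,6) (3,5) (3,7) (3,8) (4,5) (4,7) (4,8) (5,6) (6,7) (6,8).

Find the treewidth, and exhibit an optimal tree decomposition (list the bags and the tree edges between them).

Each bag holds 5 vertices, so the decomposition has width 4, which upper-bounds the treewidth. For the lower bound: the 5 vertex sets {0,8}, {4,7}, {1,3}, {6}, {5} are disjoint, each induces a connected subgraph, and every pair is joined by at least one edge of G. Contracting each set to a single vertex therefore yields K_{5} as a minor, and since treewidth is minor-monotone, tw(G) ≥ tw(K_{5}) = 4. Therefore the treewidth is 4.

Treewidth 4.
One optimal decomposition is:
Bags: B1 = {0, 3, 4, 6, 8}  B2 = {0, 3, 4, 6, 7}  B3 = {0, 1, 3, 4, 6}  B4 = {0, 3, 4, 5, 6}  B5 = {0, 2, 3, 4, 6}
Tree: B1–B2, B2–B3, B3–B4, B4–B5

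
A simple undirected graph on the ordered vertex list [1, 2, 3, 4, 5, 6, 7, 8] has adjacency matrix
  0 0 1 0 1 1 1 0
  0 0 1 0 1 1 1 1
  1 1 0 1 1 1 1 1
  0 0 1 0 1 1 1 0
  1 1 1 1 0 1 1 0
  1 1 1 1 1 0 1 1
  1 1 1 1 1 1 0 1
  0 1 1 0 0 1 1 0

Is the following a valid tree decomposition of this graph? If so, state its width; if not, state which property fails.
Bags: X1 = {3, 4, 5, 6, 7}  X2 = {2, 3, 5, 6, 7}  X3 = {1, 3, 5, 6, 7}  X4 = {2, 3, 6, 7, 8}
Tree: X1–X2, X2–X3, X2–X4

Yes; width 4.

Checking the three conditions: (i) the bags cover all of {1, 2, 3, 4, 5, 6, 7, 8}; (ii) for each edge, some bag contains both endpoints; (iii) the bags containing any fixed vertex form a subtree. All hold, so the decomposition is valid with width 5 − 1 = 4.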